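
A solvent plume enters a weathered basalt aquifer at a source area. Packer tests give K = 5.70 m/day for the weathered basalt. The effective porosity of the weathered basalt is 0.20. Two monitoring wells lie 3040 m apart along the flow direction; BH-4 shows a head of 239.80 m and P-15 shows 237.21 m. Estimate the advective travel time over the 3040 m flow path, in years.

343

Hydraulic gradient i = (239.80 − 237.21) / 3040 = 2.59 / 3040 = 0.0008520.
Darcy flux q = K · i = 5.700 × 0.0008520 = 0.004856 m/day.
Seepage velocity v = q / n_e = 0.004856 / 0.20 = 0.02428 m/day.
Travel time t = L / v = 3040 / 0.02428 = 1.252e+05 days = 342.8 years.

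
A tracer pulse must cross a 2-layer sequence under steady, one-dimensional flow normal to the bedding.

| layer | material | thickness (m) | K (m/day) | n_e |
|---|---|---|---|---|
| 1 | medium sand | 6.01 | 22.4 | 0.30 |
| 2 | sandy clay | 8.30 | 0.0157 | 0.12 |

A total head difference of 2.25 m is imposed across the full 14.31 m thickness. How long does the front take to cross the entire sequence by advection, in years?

1.80

With flow normal to the layers, continuity requires the same specific discharge q through every layer.
Σ(b_i/K_i) = 6.01/22.4 + 8.30/0.0157 = 528.9 d.
q = Δh / Σ(b_i/K_i) = 2.25 / 528.9 = 0.004254 m/day.
In each layer the seepage velocity is v_i = q/n_i, so the layer transit time is t_i = b_i·n_i / q:
  layer 1 (medium sand): t_1 = 6.01 × 0.30 / 0.004254 = 423.8 d
  layer 2 (sandy clay): t_2 = 8.30 × 0.12 / 0.004254 = 234.1 d
Total t = Σ t_i = 658.0 days = 1.801 years.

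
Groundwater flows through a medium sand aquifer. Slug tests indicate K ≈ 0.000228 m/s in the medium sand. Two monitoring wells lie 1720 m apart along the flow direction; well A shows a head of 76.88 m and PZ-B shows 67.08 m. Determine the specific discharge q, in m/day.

0.112

Convert K: 0.000228 m/s × 86400 = 19.70 m/day.
Hydraulic gradient i = (76.88 − 67.08) / 1720 = 9.8 / 1720 = 0.005698.
Specific discharge q = K · i = 19.70 × 0.005698 = 0.1122 m/day.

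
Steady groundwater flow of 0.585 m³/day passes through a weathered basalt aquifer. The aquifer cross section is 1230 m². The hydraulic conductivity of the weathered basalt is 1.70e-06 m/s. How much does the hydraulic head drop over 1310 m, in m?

Convert K: 1.70e-06 m/s × 86400 = 0.1469 m/day.
From Q = K·A·i, i = Q / (K·A) = 0.585 / (0.1469 × 1230) = 0.003238.
Head loss Δh = i · L = 0.003238 × 1310 = 4.242 m.

4.24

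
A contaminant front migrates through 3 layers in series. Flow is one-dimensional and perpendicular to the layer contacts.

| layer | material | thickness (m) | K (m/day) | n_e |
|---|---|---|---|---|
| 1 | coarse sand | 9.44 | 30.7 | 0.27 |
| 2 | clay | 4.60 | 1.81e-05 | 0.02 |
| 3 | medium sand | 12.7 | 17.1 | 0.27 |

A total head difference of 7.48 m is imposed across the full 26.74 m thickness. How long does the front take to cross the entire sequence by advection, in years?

With flow normal to the layers, continuity requires the same specific discharge q through every layer.
Σ(b_i/K_i) = 9.44/30.7 + 4.60/1.81e-05 + 12.7/17.1 = 2.541e+05 d.
q = Δh / Σ(b_i/K_i) = 7.48 / 2.541e+05 = 2.943e-05 m/day.
In each layer the seepage velocity is v_i = q/n_i, so the layer transit time is t_i = b_i·n_i / q:
  layer 1 (coarse sand): t_1 = 9.44 × 0.27 / 2.943e-05 = 86599 d
  layer 2 (clay): t_2 = 4.60 × 0.02 / 2.943e-05 = 3126 d
  layer 3 (medium sand): t_3 = 12.7 × 0.27 / 2.943e-05 = 1.165e+05 d
Total t = Σ t_i = 2.062e+05 days = 564.6 years.

565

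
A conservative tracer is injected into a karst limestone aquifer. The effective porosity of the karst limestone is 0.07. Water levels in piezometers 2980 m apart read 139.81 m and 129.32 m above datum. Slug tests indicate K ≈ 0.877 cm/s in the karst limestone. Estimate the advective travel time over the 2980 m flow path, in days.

78.2

Convert K: 0.877 cm/s × 864 = 757.7 m/day.
Hydraulic gradient i = (139.81 − 129.32) / 2980 = 10.49 / 2980 = 0.003520.
Darcy flux q = K · i = 757.7 × 0.003520 = 2.667 m/day.
Seepage velocity v = q / n_e = 2.667 / 0.07 = 38.10 m/day.
Travel time t = L / v = 2980 / 38.10 = 78.21 days.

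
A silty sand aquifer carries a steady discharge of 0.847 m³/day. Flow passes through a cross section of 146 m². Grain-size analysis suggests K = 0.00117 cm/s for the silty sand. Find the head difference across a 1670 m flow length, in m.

Convert K: 0.00117 cm/s × 864 = 1.011 m/day.
From Q = K·A·i, i = Q / (K·A) = 0.847 / (1.011 × 146.0) = 0.005739.
Head loss Δh = i · L = 0.005739 × 1670 = 9.584 m.

9.58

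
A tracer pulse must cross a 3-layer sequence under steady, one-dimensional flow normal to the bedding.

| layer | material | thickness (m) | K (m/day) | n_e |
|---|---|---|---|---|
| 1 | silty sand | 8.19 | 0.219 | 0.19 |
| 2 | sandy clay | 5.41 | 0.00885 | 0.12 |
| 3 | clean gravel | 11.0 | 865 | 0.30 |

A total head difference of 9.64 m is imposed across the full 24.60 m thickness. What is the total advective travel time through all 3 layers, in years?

With flow normal to the layers, continuity requires the same specific discharge q through every layer.
Σ(b_i/K_i) = 8.19/0.219 + 5.41/0.00885 + 11.0/865 = 648.7 d.
q = Δh / Σ(b_i/K_i) = 9.64 / 648.7 = 0.01486 m/day.
In each layer the seepage velocity is v_i = q/n_i, so the layer transit time is t_i = b_i·n_i / q:
  layer 1 (silty sand): t_1 = 8.19 × 0.19 / 0.01486 = 104.7 d
  layer 2 (sandy clay): t_2 = 5.41 × 0.12 / 0.01486 = 43.69 d
  layer 3 (clean gravel): t_3 = 11.0 × 0.30 / 0.01486 = 222.1 d
Total t = Σ t_i = 370.5 days = 1.014 years.

1.01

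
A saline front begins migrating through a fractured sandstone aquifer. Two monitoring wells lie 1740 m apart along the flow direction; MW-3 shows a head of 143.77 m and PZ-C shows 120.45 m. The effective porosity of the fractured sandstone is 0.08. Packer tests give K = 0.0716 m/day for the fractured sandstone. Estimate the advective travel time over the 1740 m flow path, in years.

Hydraulic gradient i = (143.77 − 120.45) / 1740 = 23.32 / 1740 = 0.01340.
Darcy flux q = K · i = 0.07160 × 0.01340 = 0.0009596 m/day.
Seepage velocity v = q / n_e = 0.0009596 / 0.08 = 0.01200 m/day.
Travel time t = L / v = 1740 / 0.01200 = 1.451e+05 days = 397.2 years.

397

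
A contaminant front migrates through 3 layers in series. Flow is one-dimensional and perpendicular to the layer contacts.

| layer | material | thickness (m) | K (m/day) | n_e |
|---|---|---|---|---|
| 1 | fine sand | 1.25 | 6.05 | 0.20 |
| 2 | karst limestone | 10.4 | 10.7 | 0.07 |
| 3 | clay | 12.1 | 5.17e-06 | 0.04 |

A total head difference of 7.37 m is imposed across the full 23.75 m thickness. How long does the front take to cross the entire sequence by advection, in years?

With flow normal to the layers, continuity requires the same specific discharge q through every layer.
Σ(b_i/K_i) = 1.25/6.05 + 10.4/10.7 + 12.1/5.17e-06 = 2.340e+06 d.
q = Δh / Σ(b_i/K_i) = 7.37 / 2.340e+06 = 3.149e-06 m/day.
In each layer the seepage velocity is v_i = q/n_i, so the layer transit time is t_i = b_i·n_i / q:
  layer 1 (fine sand): t_1 = 1.25 × 0.20 / 3.149e-06 = 79390 d
  layer 2 (karst limestone): t_2 = 10.4 × 0.07 / 3.149e-06 = 2.312e+05 d
  layer 3 (clay): t_3 = 12.1 × 0.04 / 3.149e-06 = 1.537e+05 d
Total t = Σ t_i = 4.643e+05 days = 1271 years.

1270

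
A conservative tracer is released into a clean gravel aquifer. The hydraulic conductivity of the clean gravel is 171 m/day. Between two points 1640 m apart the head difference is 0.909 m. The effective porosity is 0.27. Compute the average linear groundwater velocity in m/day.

0.351

Hydraulic gradient i = Δh / L = 0.909 / 1640 = 0.0005543.
Darcy flux q = K · i = 171.0 × 0.0005543 = 0.09478 m/day.
Seepage velocity v = q / n_e = 0.09478 / 0.27 = 0.3510 m/day.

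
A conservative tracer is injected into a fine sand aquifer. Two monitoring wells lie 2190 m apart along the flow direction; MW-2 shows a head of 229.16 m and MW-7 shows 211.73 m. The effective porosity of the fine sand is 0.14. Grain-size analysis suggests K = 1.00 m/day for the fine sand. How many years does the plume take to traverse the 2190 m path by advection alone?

105

Hydraulic gradient i = (229.16 − 211.73) / 2190 = 17.43 / 2190 = 0.007959.
Darcy flux q = K · i = 1.000 × 0.007959 = 0.007959 m/day.
Seepage velocity v = q / n_e = 0.007959 / 0.14 = 0.05685 m/day.
Travel time t = L / v = 2190 / 0.05685 = 38523 days = 105.5 years.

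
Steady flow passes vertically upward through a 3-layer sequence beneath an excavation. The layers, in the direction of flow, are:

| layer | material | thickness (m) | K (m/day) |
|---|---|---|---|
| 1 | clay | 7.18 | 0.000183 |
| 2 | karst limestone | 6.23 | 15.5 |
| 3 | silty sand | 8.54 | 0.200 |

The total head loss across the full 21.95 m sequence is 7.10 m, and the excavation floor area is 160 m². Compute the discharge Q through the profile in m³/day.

Flow is perpendicular to layering, so the layers act in series and the equivalent K is the thickness-weighted harmonic mean.
Total thickness L = 7.18 + 6.23 + 8.54 = 21.95 m.
Σ(b_i/K_i) = 7.18/0.000183 + 6.23/15.5 + 8.54/0.200 = 39278 d.
K_eq = L / Σ(b_i/K_i) = 21.95 / 39278 = 0.0005588 m/day.
Q = K_eq · A · (Δh/L) = 0.0005588 × 160 × (7.10/21.95) = 0.02892 m³/day.

0.0289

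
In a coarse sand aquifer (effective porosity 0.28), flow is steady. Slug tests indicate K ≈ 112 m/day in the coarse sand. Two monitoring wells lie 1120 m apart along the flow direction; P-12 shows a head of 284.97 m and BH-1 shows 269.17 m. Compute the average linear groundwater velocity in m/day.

5.64

Hydraulic gradient i = (284.97 − 269.17) / 1120 = 15.8 / 1120 = 0.01411.
Darcy flux q = K · i = 112.0 × 0.01411 = 1.580 m/day.
Seepage velocity v = q / n_e = 1.580 / 0.28 = 5.643 m/day.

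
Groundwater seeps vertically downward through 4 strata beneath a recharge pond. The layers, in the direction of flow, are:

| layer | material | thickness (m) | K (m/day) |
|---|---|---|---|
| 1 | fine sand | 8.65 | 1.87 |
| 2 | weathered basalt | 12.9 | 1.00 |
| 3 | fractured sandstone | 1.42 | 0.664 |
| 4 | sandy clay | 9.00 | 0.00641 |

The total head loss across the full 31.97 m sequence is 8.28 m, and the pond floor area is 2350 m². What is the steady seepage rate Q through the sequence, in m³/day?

13.7

Flow is perpendicular to layering, so the layers act in series and the equivalent K is the thickness-weighted harmonic mean.
Total thickness L = 8.65 + 12.9 + 1.42 + 9.00 = 31.97 m.
Σ(b_i/K_i) = 8.65/1.87 + 12.9/1.00 + 1.42/0.664 + 9.00/0.00641 = 1424 d.
K_eq = L / Σ(b_i/K_i) = 31.97 / 1424 = 0.02246 m/day.
Q = K_eq · A · (Δh/L) = 0.02246 × 2350 × (8.28/31.97) = 13.67 m³/day.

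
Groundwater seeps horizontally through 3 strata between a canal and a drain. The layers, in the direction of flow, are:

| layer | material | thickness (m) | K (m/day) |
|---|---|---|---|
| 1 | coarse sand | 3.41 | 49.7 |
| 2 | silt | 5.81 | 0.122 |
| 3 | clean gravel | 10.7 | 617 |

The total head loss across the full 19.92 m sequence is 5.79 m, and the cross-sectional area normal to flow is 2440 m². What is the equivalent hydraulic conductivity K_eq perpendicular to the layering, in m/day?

Flow is perpendicular to layering, so the layers act in series and the equivalent K is the thickness-weighted harmonic mean.
Total thickness L = 3.41 + 5.81 + 10.7 = 19.92 m.
Σ(b_i/K_i) = 3.41/49.7 + 5.81/0.122 + 10.7/617 = 47.71 d.
K_eq = L / Σ(b_i/K_i) = 19.92 / 47.71 = 0.4175 m/day.

0.418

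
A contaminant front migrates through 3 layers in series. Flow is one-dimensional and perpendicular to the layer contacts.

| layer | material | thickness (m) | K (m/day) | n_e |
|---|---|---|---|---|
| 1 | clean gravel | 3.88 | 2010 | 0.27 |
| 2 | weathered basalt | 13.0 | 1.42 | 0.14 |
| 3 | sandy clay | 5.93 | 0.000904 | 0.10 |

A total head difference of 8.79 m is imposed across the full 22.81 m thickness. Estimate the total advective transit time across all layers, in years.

With flow normal to the layers, continuity requires the same specific discharge q through every layer.
Σ(b_i/K_i) = 3.88/2010 + 13.0/1.42 + 5.93/0.000904 = 6569 d.
q = Δh / Σ(b_i/K_i) = 8.79 / 6569 = 0.001338 m/day.
In each layer the seepage velocity is v_i = q/n_i, so the layer transit time is t_i = b_i·n_i / q:
  layer 1 (clean gravel): t_1 = 3.88 × 0.27 / 0.001338 = 782.9 d
  layer 2 (weathered basalt): t_2 = 13.0 × 0.14 / 0.001338 = 1360 d
  layer 3 (sandy clay): t_3 = 5.93 × 0.10 / 0.001338 = 443.2 d
Total t = Σ t_i = 2586 days = 7.081 years.

7.08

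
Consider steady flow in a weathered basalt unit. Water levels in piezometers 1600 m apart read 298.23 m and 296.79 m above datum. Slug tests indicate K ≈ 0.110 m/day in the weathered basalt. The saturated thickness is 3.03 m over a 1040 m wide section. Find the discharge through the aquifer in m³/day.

0.312

Cross-sectional area A = 1040 × 3.03 = 3151 m².
Hydraulic gradient i = (298.23 − 296.79) / 1600 = 1.44 / 1600 = 0.0009000.
Darcy's law: Q = K · A · i = 0.1100 × 3151 × 0.0009000 = 0.3120 m³/day.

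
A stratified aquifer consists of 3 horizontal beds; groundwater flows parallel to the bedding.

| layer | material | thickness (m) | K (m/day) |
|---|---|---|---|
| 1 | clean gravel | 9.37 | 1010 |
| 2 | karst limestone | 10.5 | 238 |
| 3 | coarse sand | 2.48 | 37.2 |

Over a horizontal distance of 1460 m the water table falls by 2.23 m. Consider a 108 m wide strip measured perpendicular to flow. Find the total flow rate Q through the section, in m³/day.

Flow is parallel to layering, so each bed carries its own Darcy discharge and the transmissivities add.
Σ(K_i·b_i) = 1010×9.37 + 238×10.5 + 37.2×2.48 = 12055 m²/day.
Hydraulic gradient i = Δh / L = 2.23 / 1460 = 0.001527.
Q = Σ(K_i·b_i) · W · i = 12055 × 108 × 0.001527 = 1989 m³/day.

1990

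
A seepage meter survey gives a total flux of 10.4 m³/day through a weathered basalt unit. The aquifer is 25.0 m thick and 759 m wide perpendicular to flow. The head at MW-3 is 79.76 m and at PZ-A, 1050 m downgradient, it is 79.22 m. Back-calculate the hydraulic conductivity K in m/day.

1.07

Cross-sectional area A = 759 × 25.0 = 18975 m².
Hydraulic gradient i = (79.76 − 79.22) / 1050 = 0.54 / 1050 = 0.0005143.
From Q = K·A·i, K = Q / (A·i) = 10.4 / (18975 × 0.0005143) = 1.066 m/day.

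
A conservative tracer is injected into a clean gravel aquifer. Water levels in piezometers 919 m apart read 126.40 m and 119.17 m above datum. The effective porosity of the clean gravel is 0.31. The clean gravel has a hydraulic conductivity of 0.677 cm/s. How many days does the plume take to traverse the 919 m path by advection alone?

61.9

Convert K: 0.677 cm/s × 864 = 584.9 m/day.
Hydraulic gradient i = (126.40 − 119.17) / 919 = 7.23 / 919 = 0.007867.
Darcy flux q = K · i = 584.9 × 0.007867 = 4.602 m/day.
Seepage velocity v = q / n_e = 4.602 / 0.31 = 14.84 m/day.
Travel time t = L / v = 919 / 14.84 = 61.91 days.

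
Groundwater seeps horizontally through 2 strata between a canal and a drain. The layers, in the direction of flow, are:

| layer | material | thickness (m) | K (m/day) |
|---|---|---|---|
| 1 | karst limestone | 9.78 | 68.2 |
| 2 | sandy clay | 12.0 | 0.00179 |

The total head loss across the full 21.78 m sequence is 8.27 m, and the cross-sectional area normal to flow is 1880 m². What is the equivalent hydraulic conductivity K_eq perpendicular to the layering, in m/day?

Flow is perpendicular to layering, so the layers act in series and the equivalent K is the thickness-weighted harmonic mean.
Total thickness L = 9.78 + 12.0 = 21.78 m.
Σ(b_i/K_i) = 9.78/68.2 + 12.0/0.00179 = 6704 d.
K_eq = L / Σ(b_i/K_i) = 21.78 / 6704 = 0.003249 m/day.

0.00325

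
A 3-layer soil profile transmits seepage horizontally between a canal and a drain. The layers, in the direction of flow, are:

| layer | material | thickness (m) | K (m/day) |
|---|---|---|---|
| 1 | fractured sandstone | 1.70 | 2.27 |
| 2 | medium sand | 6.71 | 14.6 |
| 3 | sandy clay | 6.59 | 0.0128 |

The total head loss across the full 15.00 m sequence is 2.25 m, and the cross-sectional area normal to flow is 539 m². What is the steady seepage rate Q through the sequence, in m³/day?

2.35

Flow is perpendicular to layering, so the layers act in series and the equivalent K is the thickness-weighted harmonic mean.
Total thickness L = 1.70 + 6.71 + 6.59 = 15.00 m.
Σ(b_i/K_i) = 1.70/2.27 + 6.71/14.6 + 6.59/0.0128 = 516.1 d.
K_eq = L / Σ(b_i/K_i) = 15.00 / 516.1 = 0.02907 m/day.
Q = K_eq · A · (Δh/L) = 0.02907 × 539 × (2.25/15.00) = 2.350 m³/day.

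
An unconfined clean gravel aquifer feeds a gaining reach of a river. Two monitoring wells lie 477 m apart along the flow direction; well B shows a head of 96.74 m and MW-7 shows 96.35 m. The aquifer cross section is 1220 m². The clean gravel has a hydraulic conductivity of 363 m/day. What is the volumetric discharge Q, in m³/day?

Hydraulic gradient i = (96.74 − 96.35) / 477 = 0.39 / 477 = 0.0008176.
Darcy's law: Q = K · A · i = 363.0 × 1220 × 0.0008176 = 362.1 m³/day.

362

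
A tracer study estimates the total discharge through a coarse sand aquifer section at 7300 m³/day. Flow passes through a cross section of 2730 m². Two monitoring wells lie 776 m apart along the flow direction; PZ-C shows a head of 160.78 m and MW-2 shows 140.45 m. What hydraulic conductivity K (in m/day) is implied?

Hydraulic gradient i = (160.78 − 140.45) / 776 = 20.33 / 776 = 0.02620.
From Q = K·A·i, K = Q / (A·i) = 7300 / (2730 × 0.02620) = 102.1 m/day.

102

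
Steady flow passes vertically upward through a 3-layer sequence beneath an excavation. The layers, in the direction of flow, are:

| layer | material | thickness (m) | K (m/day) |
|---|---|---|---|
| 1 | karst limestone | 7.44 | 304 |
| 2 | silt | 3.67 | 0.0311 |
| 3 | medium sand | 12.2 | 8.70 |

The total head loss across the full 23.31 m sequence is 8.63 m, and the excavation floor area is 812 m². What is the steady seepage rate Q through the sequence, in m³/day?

Flow is perpendicular to layering, so the layers act in series and the equivalent K is the thickness-weighted harmonic mean.
Total thickness L = 7.44 + 3.67 + 12.2 = 23.31 m.
Σ(b_i/K_i) = 7.44/304 + 3.67/0.0311 + 12.2/8.70 = 119.4 d.
K_eq = L / Σ(b_i/K_i) = 23.31 / 119.4 = 0.1952 m/day.
Q = K_eq · A · (Δh/L) = 0.1952 × 812 × (8.63/23.31) = 58.67 m³/day.

58.7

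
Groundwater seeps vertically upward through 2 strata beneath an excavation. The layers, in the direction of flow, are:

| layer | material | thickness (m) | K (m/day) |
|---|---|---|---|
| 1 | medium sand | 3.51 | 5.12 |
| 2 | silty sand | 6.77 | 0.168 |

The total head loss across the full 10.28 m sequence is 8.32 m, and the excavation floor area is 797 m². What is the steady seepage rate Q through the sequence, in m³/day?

162

Flow is perpendicular to layering, so the layers act in series and the equivalent K is the thickness-weighted harmonic mean.
Total thickness L = 3.51 + 6.77 = 10.28 m.
Σ(b_i/K_i) = 3.51/5.12 + 6.77/0.168 = 40.98 d.
K_eq = L / Σ(b_i/K_i) = 10.28 / 40.98 = 0.2508 m/day.
Q = K_eq · A · (Δh/L) = 0.2508 × 797 × (8.32/10.28) = 161.8 m³/day.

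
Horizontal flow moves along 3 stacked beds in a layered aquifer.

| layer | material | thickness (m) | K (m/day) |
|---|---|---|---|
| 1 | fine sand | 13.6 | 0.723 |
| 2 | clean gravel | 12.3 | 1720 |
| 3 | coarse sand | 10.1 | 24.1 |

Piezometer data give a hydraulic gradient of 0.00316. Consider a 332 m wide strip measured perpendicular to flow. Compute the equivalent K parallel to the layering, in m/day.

595

Flow is parallel to layering, so each bed carries its own Darcy discharge and the transmissivities add.
Σ(K_i·b_i) = 0.723×13.6 + 1720×12.3 + 24.1×10.1 = 21409 m²/day.
Total thickness b = 36.00 m, so K_eq = Σ(K_i·b_i)/b = 594.7 m/day.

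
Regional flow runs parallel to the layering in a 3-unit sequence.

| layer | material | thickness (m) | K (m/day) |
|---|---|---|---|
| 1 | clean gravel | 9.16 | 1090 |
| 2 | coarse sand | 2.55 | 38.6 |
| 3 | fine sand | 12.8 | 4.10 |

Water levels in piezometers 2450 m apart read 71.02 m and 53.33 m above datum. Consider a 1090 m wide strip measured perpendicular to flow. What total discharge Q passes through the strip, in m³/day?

Flow is parallel to layering, so each bed carries its own Darcy discharge and the transmissivities add.
Σ(K_i·b_i) = 1090×9.16 + 38.6×2.55 + 4.10×12.8 = 10135 m²/day.
Hydraulic gradient i = (71.02 − 53.33) / 2450 = 17.69 / 2450 = 0.007220.
Q = Σ(K_i·b_i) · W · i = 10135 × 1090 × 0.007220 = 79767 m³/day.

79800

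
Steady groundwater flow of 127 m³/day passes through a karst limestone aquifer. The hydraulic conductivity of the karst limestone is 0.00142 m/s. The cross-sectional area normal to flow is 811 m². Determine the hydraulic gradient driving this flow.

0.00128

Convert K: 0.00142 m/s × 86400 = 122.7 m/day.
From Q = K·A·i, i = Q / (K·A) = 127 / (122.7 × 811.0) = 0.001276.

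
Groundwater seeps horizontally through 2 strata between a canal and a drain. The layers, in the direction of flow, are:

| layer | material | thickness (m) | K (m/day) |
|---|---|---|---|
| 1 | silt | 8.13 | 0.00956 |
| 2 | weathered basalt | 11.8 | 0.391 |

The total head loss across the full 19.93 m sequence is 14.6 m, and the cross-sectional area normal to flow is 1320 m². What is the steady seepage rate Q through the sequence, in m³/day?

Flow is perpendicular to layering, so the layers act in series and the equivalent K is the thickness-weighted harmonic mean.
Total thickness L = 8.13 + 11.8 = 19.93 m.
Σ(b_i/K_i) = 8.13/0.00956 + 11.8/0.391 = 880.6 d.
K_eq = L / Σ(b_i/K_i) = 19.93 / 880.6 = 0.02263 m/day.
Q = K_eq · A · (Δh/L) = 0.02263 × 1320 × (14.6/19.93) = 21.89 m³/day.

21.9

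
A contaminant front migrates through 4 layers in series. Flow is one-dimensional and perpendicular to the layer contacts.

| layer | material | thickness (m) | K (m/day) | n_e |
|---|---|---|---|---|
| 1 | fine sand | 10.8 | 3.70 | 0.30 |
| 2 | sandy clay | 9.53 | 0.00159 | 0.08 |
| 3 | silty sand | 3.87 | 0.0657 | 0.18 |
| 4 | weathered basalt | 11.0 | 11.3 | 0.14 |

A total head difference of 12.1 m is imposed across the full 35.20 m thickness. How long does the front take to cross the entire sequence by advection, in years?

With flow normal to the layers, continuity requires the same specific discharge q through every layer.
Σ(b_i/K_i) = 10.8/3.70 + 9.53/0.00159 + 3.87/0.0657 + 11.0/11.3 = 6057 d.
q = Δh / Σ(b_i/K_i) = 12.1 / 6057 = 0.001998 m/day.
In each layer the seepage velocity is v_i = q/n_i, so the layer transit time is t_i = b_i·n_i / q:
  layer 1 (fine sand): t_1 = 10.8 × 0.30 / 0.001998 = 1622 d
  layer 2 (sandy clay): t_2 = 9.53 × 0.08 / 0.001998 = 381.6 d
  layer 3 (silty sand): t_3 = 3.87 × 0.18 / 0.001998 = 348.7 d
  layer 4 (weathered basalt): t_4 = 11.0 × 0.14 / 0.001998 = 770.8 d
Total t = Σ t_i = 3123 days = 8.550 years.

8.55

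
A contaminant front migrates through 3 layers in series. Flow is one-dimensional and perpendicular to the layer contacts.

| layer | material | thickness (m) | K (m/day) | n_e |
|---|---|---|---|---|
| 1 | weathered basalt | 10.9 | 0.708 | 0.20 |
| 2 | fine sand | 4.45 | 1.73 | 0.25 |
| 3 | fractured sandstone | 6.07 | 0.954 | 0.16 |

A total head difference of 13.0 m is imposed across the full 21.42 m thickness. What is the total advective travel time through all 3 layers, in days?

With flow normal to the layers, continuity requires the same specific discharge q through every layer.
Σ(b_i/K_i) = 10.9/0.708 + 4.45/1.73 + 6.07/0.954 = 24.33 d.
q = Δh / Σ(b_i/K_i) = 13.0 / 24.33 = 0.5343 m/day.
In each layer the seepage velocity is v_i = q/n_i, so the layer transit time is t_i = b_i·n_i / q:
  layer 1 (weathered basalt): t_1 = 10.9 × 0.20 / 0.5343 = 4.080 d
  layer 2 (fine sand): t_2 = 4.45 × 0.25 / 0.5343 = 2.082 d
  layer 3 (fractured sandstone): t_3 = 6.07 × 0.16 / 0.5343 = 1.818 d
Total t = Σ t_i = 7.980 days.

7.98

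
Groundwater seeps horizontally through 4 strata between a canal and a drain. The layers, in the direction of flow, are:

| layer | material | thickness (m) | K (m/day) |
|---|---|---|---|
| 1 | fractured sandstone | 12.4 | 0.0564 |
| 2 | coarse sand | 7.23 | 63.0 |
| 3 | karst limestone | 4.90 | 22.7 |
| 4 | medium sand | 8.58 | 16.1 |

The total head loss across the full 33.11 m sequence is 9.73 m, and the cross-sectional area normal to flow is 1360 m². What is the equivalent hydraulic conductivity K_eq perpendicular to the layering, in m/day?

Flow is perpendicular to layering, so the layers act in series and the equivalent K is the thickness-weighted harmonic mean.
Total thickness L = 12.4 + 7.23 + 4.90 + 8.58 = 33.11 m.
Σ(b_i/K_i) = 12.4/0.0564 + 7.23/63.0 + 4.90/22.7 + 8.58/16.1 = 220.7 d.
K_eq = L / Σ(b_i/K_i) = 33.11 / 220.7 = 0.1500 m/day.

0.150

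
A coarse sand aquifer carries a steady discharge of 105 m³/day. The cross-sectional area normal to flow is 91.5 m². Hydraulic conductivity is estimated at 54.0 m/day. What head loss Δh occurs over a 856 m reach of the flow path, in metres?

From Q = K·A·i, i = Q / (K·A) = 105 / (54.00 × 91.50) = 0.02125.
Head loss Δh = i · L = 0.02125 × 856 = 18.19 m.

18.2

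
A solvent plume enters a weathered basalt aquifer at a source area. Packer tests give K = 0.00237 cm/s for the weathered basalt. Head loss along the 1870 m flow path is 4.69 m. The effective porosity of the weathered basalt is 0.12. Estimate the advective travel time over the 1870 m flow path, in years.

Convert K: 0.00237 cm/s × 864 = 2.048 m/day.
Hydraulic gradient i = Δh / L = 4.69 / 1870 = 0.002508.
Darcy flux q = K · i = 2.048 × 0.002508 = 0.005136 m/day.
Seepage velocity v = q / n_e = 0.005136 / 0.12 = 0.04280 m/day.
Travel time t = L / v = 1870 / 0.04280 = 43695 days = 119.6 years.

120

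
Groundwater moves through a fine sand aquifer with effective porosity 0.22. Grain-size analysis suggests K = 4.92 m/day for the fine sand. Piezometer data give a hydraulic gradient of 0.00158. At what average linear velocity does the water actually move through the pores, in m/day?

Hydraulic gradient i = 0.00158.
Darcy flux q = K · i = 4.920 × 0.001580 = 0.007774 m/day.
Seepage velocity v = q / n_e = 0.007774 / 0.22 = 0.03533 m/day.

0.0353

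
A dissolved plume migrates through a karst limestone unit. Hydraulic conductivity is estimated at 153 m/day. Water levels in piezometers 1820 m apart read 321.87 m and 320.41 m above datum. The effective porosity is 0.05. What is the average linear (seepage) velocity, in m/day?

2.45

Hydraulic gradient i = (321.87 − 320.41) / 1820 = 1.46 / 1820 = 0.0008022.
Darcy flux q = K · i = 153.0 × 0.0008022 = 0.1227 m/day.
Seepage velocity v = q / n_e = 0.1227 / 0.05 = 2.455 m/day.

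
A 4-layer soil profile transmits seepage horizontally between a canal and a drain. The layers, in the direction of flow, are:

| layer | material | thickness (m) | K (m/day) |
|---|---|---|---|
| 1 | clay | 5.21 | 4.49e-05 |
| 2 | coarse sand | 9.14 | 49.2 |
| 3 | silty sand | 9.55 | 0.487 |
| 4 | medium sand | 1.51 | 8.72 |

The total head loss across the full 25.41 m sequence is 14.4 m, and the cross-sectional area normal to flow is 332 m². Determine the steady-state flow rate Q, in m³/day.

Flow is perpendicular to layering, so the layers act in series and the equivalent K is the thickness-weighted harmonic mean.
Total thickness L = 5.21 + 9.14 + 9.55 + 1.51 = 25.41 m.
Σ(b_i/K_i) = 5.21/4.49e-05 + 9.14/49.2 + 9.55/0.487 + 1.51/8.72 = 1.161e+05 d.
K_eq = L / Σ(b_i/K_i) = 25.41 / 1.161e+05 = 0.0002189 m/day.
Q = K_eq · A · (Δh/L) = 0.0002189 × 332 × (14.4/25.41) = 0.04119 m³/day.

0.0412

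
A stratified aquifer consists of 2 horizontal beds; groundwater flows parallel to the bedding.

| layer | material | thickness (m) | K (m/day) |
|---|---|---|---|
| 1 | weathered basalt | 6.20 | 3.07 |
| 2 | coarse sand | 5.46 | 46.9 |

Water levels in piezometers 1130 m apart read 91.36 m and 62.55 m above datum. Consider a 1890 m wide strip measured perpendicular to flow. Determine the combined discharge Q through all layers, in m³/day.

Flow is parallel to layering, so each bed carries its own Darcy discharge and the transmissivities add.
Σ(K_i·b_i) = 3.07×6.20 + 46.9×5.46 = 275.1 m²/day.
Hydraulic gradient i = (91.36 − 62.55) / 1130 = 28.81 / 1130 = 0.02550.
Q = Σ(K_i·b_i) · W · i = 275.1 × 1890 × 0.02550 = 13257 m³/day.

13300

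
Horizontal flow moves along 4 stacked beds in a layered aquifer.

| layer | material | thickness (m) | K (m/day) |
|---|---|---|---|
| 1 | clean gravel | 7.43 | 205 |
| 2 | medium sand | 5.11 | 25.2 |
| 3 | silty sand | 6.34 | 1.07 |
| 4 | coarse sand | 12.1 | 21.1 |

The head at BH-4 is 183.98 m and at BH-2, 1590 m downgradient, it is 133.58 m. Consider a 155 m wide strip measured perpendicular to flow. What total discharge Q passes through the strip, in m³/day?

9400

Flow is parallel to layering, so each bed carries its own Darcy discharge and the transmissivities add.
Σ(K_i·b_i) = 205×7.43 + 25.2×5.11 + 1.07×6.34 + 21.1×12.1 = 1914 m²/day.
Hydraulic gradient i = (183.98 − 133.58) / 1590 = 50.4 / 1590 = 0.03170.
Q = Σ(K_i·b_i) · W · i = 1914 × 155 × 0.03170 = 9404 m³/day.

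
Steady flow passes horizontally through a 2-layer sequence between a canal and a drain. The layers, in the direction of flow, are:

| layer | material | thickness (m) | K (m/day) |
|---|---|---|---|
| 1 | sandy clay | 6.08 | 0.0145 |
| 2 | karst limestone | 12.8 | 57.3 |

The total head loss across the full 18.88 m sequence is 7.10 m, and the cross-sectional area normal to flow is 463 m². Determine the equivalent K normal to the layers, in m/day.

Flow is perpendicular to layering, so the layers act in series and the equivalent K is the thickness-weighted harmonic mean.
Total thickness L = 6.08 + 12.8 = 18.88 m.
Σ(b_i/K_i) = 6.08/0.0145 + 12.8/57.3 = 419.5 d.
K_eq = L / Σ(b_i/K_i) = 18.88 / 419.5 = 0.04500 m/day.

0.0450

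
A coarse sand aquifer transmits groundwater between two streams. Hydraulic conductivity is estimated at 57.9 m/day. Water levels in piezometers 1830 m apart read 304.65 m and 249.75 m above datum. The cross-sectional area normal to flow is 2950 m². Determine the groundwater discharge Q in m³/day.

Hydraulic gradient i = (304.65 − 249.75) / 1830 = 54.9 / 1830 = 0.03000.
Darcy's law: Q = K · A · i = 57.90 × 2950 × 0.03000 = 5124 m³/day.

5120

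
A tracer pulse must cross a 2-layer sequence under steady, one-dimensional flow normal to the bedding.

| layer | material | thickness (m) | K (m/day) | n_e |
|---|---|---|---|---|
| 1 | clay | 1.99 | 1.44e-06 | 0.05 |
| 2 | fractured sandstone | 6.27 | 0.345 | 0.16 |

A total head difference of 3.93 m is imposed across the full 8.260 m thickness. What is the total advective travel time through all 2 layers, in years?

With flow normal to the layers, continuity requires the same specific discharge q through every layer.
Σ(b_i/K_i) = 1.99/1.44e-06 + 6.27/0.345 = 1.382e+06 d.
q = Δh / Σ(b_i/K_i) = 3.93 / 1.382e+06 = 2.844e-06 m/day.
In each layer the seepage velocity is v_i = q/n_i, so the layer transit time is t_i = b_i·n_i / q:
  layer 1 (clay): t_1 = 1.99 × 0.05 / 2.844e-06 = 34989 d
  layer 2 (fractured sandstone): t_2 = 6.27 × 0.16 / 2.844e-06 = 3.528e+05 d
Total t = Σ t_i = 3.878e+05 days = 1062 years.

1060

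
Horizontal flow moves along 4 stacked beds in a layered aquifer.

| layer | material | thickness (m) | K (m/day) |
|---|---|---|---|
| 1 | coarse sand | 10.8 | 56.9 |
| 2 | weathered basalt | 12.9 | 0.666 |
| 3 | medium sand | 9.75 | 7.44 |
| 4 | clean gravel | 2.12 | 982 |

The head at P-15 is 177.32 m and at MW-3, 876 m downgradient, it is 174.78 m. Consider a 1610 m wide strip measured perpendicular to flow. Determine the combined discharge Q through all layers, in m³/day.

13000

Flow is parallel to layering, so each bed carries its own Darcy discharge and the transmissivities add.
Σ(K_i·b_i) = 56.9×10.8 + 0.666×12.9 + 7.44×9.75 + 982×2.12 = 2777 m²/day.
Hydraulic gradient i = (177.32 − 174.78) / 876 = 2.54 / 876 = 0.002900.
Q = Σ(K_i·b_i) · W · i = 2777 × 1610 × 0.002900 = 12966 m³/day.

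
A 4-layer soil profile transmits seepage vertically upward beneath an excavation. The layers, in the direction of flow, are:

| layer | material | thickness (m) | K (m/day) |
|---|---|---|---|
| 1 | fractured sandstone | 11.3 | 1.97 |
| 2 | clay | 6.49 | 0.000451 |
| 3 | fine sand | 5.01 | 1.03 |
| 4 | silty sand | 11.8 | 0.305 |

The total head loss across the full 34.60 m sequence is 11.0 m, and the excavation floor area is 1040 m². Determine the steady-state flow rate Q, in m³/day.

0.792

Flow is perpendicular to layering, so the layers act in series and the equivalent K is the thickness-weighted harmonic mean.
Total thickness L = 11.3 + 6.49 + 5.01 + 11.8 = 34.60 m.
Σ(b_i/K_i) = 11.3/1.97 + 6.49/0.000451 + 5.01/1.03 + 11.8/0.305 = 14440 d.
K_eq = L / Σ(b_i/K_i) = 34.60 / 14440 = 0.002396 m/day.
Q = K_eq · A · (Δh/L) = 0.002396 × 1040 × (11.0/34.60) = 0.7923 m³/day.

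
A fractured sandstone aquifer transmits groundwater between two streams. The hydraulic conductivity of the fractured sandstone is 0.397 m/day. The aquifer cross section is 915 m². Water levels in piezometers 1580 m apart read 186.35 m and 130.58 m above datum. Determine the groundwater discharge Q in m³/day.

Hydraulic gradient i = (186.35 − 130.58) / 1580 = 55.77 / 1580 = 0.03530.
Darcy's law: Q = K · A · i = 0.3970 × 915.0 × 0.03530 = 12.82 m³/day.

12.8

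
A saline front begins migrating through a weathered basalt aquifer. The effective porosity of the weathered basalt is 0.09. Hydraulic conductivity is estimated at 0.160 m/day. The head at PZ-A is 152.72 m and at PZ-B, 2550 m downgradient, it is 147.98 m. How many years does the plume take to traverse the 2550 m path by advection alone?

Hydraulic gradient i = (152.72 − 147.98) / 2550 = 4.74 / 2550 = 0.001859.
Darcy flux q = K · i = 0.1600 × 0.001859 = 0.0002974 m/day.
Seepage velocity v = q / n_e = 0.0002974 / 0.09 = 0.003305 m/day.
Travel time t = L / v = 2550 / 0.003305 = 7.717e+05 days = 2113 years.

2110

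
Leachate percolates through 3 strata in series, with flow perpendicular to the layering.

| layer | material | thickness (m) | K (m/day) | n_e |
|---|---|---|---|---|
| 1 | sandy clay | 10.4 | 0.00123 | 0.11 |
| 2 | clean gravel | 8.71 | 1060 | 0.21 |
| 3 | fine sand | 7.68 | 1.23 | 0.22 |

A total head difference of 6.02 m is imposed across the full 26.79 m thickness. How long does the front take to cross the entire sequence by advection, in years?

17.9

With flow normal to the layers, continuity requires the same specific discharge q through every layer.
Σ(b_i/K_i) = 10.4/0.00123 + 8.71/1060 + 7.68/1.23 = 8462 d.
q = Δh / Σ(b_i/K_i) = 6.02 / 8462 = 0.0007115 m/day.
In each layer the seepage velocity is v_i = q/n_i, so the layer transit time is t_i = b_i·n_i / q:
  layer 1 (sandy clay): t_1 = 10.4 × 0.11 / 0.0007115 = 1608 d
  layer 2 (clean gravel): t_2 = 8.71 × 0.21 / 0.0007115 = 2571 d
  layer 3 (fine sand): t_3 = 7.68 × 0.22 / 0.0007115 = 2375 d
Total t = Σ t_i = 6554 days = 17.94 years.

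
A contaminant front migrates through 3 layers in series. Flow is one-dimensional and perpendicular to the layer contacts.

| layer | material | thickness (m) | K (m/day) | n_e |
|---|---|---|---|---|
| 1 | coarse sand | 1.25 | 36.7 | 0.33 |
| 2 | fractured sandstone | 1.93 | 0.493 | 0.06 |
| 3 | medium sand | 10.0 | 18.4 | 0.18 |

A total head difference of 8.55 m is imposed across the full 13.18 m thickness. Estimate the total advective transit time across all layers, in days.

With flow normal to the layers, continuity requires the same specific discharge q through every layer.
Σ(b_i/K_i) = 1.25/36.7 + 1.93/0.493 + 10.0/18.4 = 4.492 d.
q = Δh / Σ(b_i/K_i) = 8.55 / 4.492 = 1.903 m/day.
In each layer the seepage velocity is v_i = q/n_i, so the layer transit time is t_i = b_i·n_i / q:
  layer 1 (coarse sand): t_1 = 1.25 × 0.33 / 1.903 = 0.2167 d
  layer 2 (fractured sandstone): t_2 = 1.93 × 0.06 / 1.903 = 0.06084 d
  layer 3 (medium sand): t_3 = 10.0 × 0.18 / 1.903 = 0.9458 d
Total t = Σ t_i = 1.223 days.

1.22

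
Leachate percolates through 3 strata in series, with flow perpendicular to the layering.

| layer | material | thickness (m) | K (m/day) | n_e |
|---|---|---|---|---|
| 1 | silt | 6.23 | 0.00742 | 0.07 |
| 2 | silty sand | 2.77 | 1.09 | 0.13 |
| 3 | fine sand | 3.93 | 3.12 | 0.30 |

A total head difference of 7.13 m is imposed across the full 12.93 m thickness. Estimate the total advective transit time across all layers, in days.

234

With flow normal to the layers, continuity requires the same specific discharge q through every layer.
Σ(b_i/K_i) = 6.23/0.00742 + 2.77/1.09 + 3.93/3.12 = 843.4 d.
q = Δh / Σ(b_i/K_i) = 7.13 / 843.4 = 0.008454 m/day.
In each layer the seepage velocity is v_i = q/n_i, so the layer transit time is t_i = b_i·n_i / q:
  layer 1 (silt): t_1 = 6.23 × 0.07 / 0.008454 = 51.59 d
  layer 2 (silty sand): t_2 = 2.77 × 0.13 / 0.008454 = 42.60 d
  layer 3 (fine sand): t_3 = 3.93 × 0.30 / 0.008454 = 139.5 d
Total t = Σ t_i = 233.7 days.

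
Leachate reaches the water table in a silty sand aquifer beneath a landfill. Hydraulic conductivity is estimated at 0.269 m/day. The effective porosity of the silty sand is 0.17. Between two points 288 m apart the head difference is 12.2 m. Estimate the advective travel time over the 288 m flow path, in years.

Hydraulic gradient i = Δh / L = 12.2 / 288 = 0.04236.
Darcy flux q = K · i = 0.2690 × 0.04236 = 0.01140 m/day.
Seepage velocity v = q / n_e = 0.01140 / 0.17 = 0.06703 m/day.
Travel time t = L / v = 288 / 0.06703 = 4297 days = 11.76 years.

11.8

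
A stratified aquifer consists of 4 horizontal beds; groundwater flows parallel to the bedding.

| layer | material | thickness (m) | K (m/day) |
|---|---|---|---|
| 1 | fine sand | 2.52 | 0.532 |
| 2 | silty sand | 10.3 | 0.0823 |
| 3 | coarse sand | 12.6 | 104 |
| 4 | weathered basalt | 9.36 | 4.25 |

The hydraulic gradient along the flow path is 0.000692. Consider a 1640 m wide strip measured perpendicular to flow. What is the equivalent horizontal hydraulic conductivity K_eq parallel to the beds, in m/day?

Flow is parallel to layering, so each bed carries its own Darcy discharge and the transmissivities add.
Σ(K_i·b_i) = 0.532×2.52 + 0.0823×10.3 + 104×12.6 + 4.25×9.36 = 1352 m²/day.
Total thickness b = 34.78 m, so K_eq = Σ(K_i·b_i)/b = 38.88 m/day.

38.9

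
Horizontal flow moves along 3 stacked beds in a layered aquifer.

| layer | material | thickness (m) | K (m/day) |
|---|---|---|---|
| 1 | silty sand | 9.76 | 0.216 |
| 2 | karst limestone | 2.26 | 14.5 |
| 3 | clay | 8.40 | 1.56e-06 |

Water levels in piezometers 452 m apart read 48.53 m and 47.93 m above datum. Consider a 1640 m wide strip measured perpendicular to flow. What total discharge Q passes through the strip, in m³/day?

Flow is parallel to layering, so each bed carries its own Darcy discharge and the transmissivities add.
Σ(K_i·b_i) = 0.216×9.76 + 14.5×2.26 + 1.56e-06×8.40 = 34.88 m²/day.
Hydraulic gradient i = (48.53 − 47.93) / 452 = 0.6 / 452 = 0.001327.
Q = Σ(K_i·b_i) · W · i = 34.88 × 1640 × 0.001327 = 75.93 m³/day.

75.9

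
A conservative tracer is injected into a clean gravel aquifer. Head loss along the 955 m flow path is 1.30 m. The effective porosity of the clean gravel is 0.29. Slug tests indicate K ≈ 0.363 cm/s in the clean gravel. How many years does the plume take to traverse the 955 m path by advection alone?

Convert K: 0.363 cm/s × 864 = 313.6 m/day.
Hydraulic gradient i = Δh / L = 1.30 / 955 = 0.001361.
Darcy flux q = K · i = 313.6 × 0.001361 = 0.4269 m/day.
Seepage velocity v = q / n_e = 0.4269 / 0.29 = 1.472 m/day.
Travel time t = L / v = 955 / 1.472 = 648.7 days = 1.776 years.

1.78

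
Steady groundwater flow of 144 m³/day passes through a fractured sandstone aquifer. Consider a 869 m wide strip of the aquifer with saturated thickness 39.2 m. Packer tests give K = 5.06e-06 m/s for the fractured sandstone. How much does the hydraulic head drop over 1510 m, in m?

Convert K: 5.06e-06 m/s × 86400 = 0.4372 m/day.
Cross-sectional area A = 869 × 39.2 = 34065 m².
From Q = K·A·i, i = Q / (K·A) = 144 / (0.4372 × 34065) = 0.009669.
Head loss Δh = i · L = 0.009669 × 1510 = 14.60 m.

14.6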